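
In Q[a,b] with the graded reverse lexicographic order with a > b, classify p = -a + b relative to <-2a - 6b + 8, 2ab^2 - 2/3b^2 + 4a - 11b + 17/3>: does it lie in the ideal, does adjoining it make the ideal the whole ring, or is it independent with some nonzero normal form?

-a + b is independent of I; its normal form modulo I is 4b - 4.

First compute the reduced Gröbner basis of I by Buchberger's algorithm.
f_1 = -2a - 6b + 8, LT = a.
f_2 = 2ab^2 - 2/3b^2 + 4a - 11b + 17/3, LT = ab^2.

S(f_1,f_2): lcm = ab^2. S = 3b^3 - 11/3b^2 - 2a + 11/2b - 17/6.
  leading term b^3: no divisor's leading term divides it; move 3b^3 to the remainder.
  leading term b^2: no divisor's leading term divides it; move -11/3b^2 to the remainder.
  leading term a: subtract (1)·f_1 from -2a + 11/2b - 17/6 → 23/2b - 65/6
  leading term b: no divisor's leading term divides it; move 23/2b to the remainder.
  leading term 1: no divisor's leading term divides it; move -65/6 to the remainder.
  remainder 3b^3 - 11/3b^2 + 23/2b - 65/6 ≠ 0; add h_3 = 3b^3 - 11/3b^2 + 23/2b - 65/6 to the basis.

S(f_1,h_3): leading monomials are coprime, so the S-polynomial reduces to 0 (Buchberger's first criterion).
S(f_2,h_3): lcm = ab^3. S = 11/9ab^2 - 1/3b^3 - 11/6ab - 11/2b^2 + 65/18a + 17/6b.
  leading term ab^2: subtract (-11/18b^2)·f_1 from 11/9ab^2 - 1/3b^3 - 11/6ab - 11/2b^2 + 65/18a + 17/6b → -4b^3 - 11/6ab - 11/18b^2 + 65/18a + 17/6b
  leading term b^3: subtract (-4/3)·h_3 from -4b^3 - 11/6ab - 11/18b^2 + 65/18a + 17/6b → -11/6ab - 11/2b^2 + 65/18a + 109/6b - 130/9
  leading term ab: subtract (11/12b)·f_1 from -11/6ab - 11/2b^2 + 65/18a + 109/6b - 130/9 → 65/18a + 65/6b - 130/9
  leading term a: subtract (-65/36)·f_1 from 65/18a + 65/6b - 130/9 → 0
  remainder 0.

Every S-polynomial of the final basis reduces to 0, so we have a Gröbner basis.
Inter-reduce: drop elements whose leading term is divisible by another's, tail-reduce, and make monic.
Reduced Gröbner basis: {b^3 - 11/9b^2 + 23/6b - 65/18, a + 3b - 4}.
Label its elements g_1 = b^3 - 11/9b^2 + 23/6b - 65/18, g_2 = a + 3b - 4.

Reduce p = -a + b modulo G:
  leading term a: subtract (-1)·g_2 from -a + b → 4b - 4
  leading term b: no divisor's leading term divides it; move 4b to the remainder.
  leading term 1: no divisor's leading term divides it; move -4 to the remainder.
  normal form = 4b - 4.
The normal form is nonzero, so p ∉ I. Since p minus its normal form lies in I, I + (p) = I + (r) where r = 4b - 4; decide whether this ideal is the whole ring.
Run Buchberger on G together with r (pairs among the g_i already reduce to 0 since G is a Gröbner basis):
g_1 = b^3 - 11/9b^2 + 23/6b - 65/18, LT = b^3.
g_2 = a + 3b - 4, LT = a.
r = 4b - 4, LT = b.

S(g_1,g_2): leading monomials are coprime, so the S-polynomial reduces to 0 (Buchberger's first criterion).
S(g_1,r): lcm = b^3. S = -2/9b^2 + 23/6b - 65/18.
  leading term b^2: subtract (-1/18b)·r from -2/9b^2 + 23/6b - 65/18 → 65/18b - 65/18
  leading term b: subtract (65/72)·r from 65/18b - 65/18 → 0
  remainder 0.

S(g_2,r): leading monomials are coprime, so the S-polynomial reduces to 0 (Buchberger's first criterion).
Every S-polynomial of the final basis reduces to 0, so we have a Gröbner basis.
Inter-reduce: drop elements whose leading term is divisible by another's, tail-reduce, and make monic.
Reduced Gröbner basis: {a - 1, b - 1}.
The reduced Gröbner basis of I + (p) is {a - 1, b - 1} ≠ {1}, a proper ideal, so the enlarged system stays consistent: p is independent of I, with normal form 4b - 4.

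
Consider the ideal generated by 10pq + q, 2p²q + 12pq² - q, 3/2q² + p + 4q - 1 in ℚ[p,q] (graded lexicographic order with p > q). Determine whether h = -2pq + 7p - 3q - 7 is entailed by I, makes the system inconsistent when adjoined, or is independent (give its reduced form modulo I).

First compute the reduced Gröbner basis of I by Buchberger's algorithm.
f_1 = 10pq + q, LT = pq.
f_2 = 2p²q + 12pq² - q, LT = p²q.
f_3 = 3/2q² + p + 4q - 1, LT = q².

S(f_1,f_2): lcm = p²q. S = -6pq² + 1/10pq + ½q.
  leading term pq²: subtract (-⅗q)·f_1 from -6pq² + 1/10pq + ½q → 1/10pq + ⅗q² + ½q
  leading term pq: subtract (1/100)·f_1 from 1/10pq + ⅗q² + ½q → ⅗q² + 49/100q
  leading term q²: subtract (⅖)·f_3 from ⅗q² + 49/100q → -⅖p - 111/100q + ⅖
  leading term p: no divisor's leading term divides it; move -⅖p to the remainder.
  leading term q: no divisor's leading term divides it; move -111/100q to the remainder.
  leading term 1: no divisor's leading term divides it; move ⅖ to the remainder.
  remainder -⅖p - 111/100q + ⅖ ≠ 0; add k_4 = -⅖p - 111/100q + ⅖ to the basis.

S(f_2,f_3): lcm = p²q². S = 6pq³ - ⅔p³ - 8/3p²q + ⅔p² - ½q².
  leading term pq³: subtract (⅗q²)·f_1 from 6pq³ - ⅔p³ - 8/3p²q + ⅔p² - ½q² → -⅔p³ - 8/3p²q - ⅗q³ + ⅔p² - ½q²
  leading term p³: subtract (5/3p²)·k_4 from -⅔p³ - 8/3p²q - ⅗q³ + ⅔p² - ½q² → -49/60p²q - ⅗q³ - ½q²
  leading term p²q: subtract (-49/600p)·f_1 from -49/60p²q - ⅗q³ - ½q² → -⅗q³ + 49/600pq - ½q²
  leading term q³: subtract (-⅖q)·f_3 from -⅗q³ + 49/600pq - ½q² → 289/600pq + 11/10q² - ⅖q
  leading term pq: subtract (289/6000)·f_1 from 289/600pq + 11/10q² - ⅖q → 11/10q² - 2689/6000q
  leading term q²: subtract (11/15)·f_3 from 11/10q² - 2689/6000q → -11/15p - 6763/2000q + 11/15
  leading term p: subtract (11/6)·k_4 from -11/15p - 6763/2000q + 11/15 → -2693/2000q
  leading term q: no divisor's leading term divides it; move -2693/2000q to the remainder.
  remainder -2693/2000q ≠ 0; add k_5 = -2693/2000q to the basis.

The other S-polynomials (S(f_1,f_3), S(f_1,k_4), S(f_2,k_4), S(f_3,k_4), S(f_1,k_5), S(f_2,k_5), S(f_3,k_5), S(k_4,k_5)) all reduce to 0 modulo the current basis, so we have a Gröbner basis.
Inter-reduce: drop elements whose leading term is divisible by another's, tail-reduce, and make monic.
Reduced Gröbner basis: {p - 1, q}.
Label its elements g_1 = p - 1, g_2 = q.

Reduce h = -2pq + 7p - 3q - 7 modulo G:
  leading term pq: subtract (-2q)·g_1 from -2pq + 7p - 3q - 7 → 7p - 5q - 7
  leading term p: subtract (7)·g_1 from 7p - 5q - 7 → -5q
  leading term q: subtract (-5)·g_2 from -5q → 0
  normal form = 0.
Since the normal form is 0, h ∈ I.

-2pq + 7p - 3q - 7 lies in I (it reduces to 0).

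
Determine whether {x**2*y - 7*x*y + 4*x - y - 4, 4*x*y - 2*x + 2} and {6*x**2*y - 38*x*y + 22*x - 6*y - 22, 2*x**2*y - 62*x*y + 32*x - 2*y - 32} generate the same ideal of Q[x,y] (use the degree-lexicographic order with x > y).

Yes, the ideals are equal.

Since reduced Gröbner bases are canonical representatives of ideals under a given ordering, it suffices to compute and compare them.
Buchberger on the first generating set:
f_1 = x**2*y - 7*x*y + 4*x - y - 4, LT = x**2*y.
f_2 = 4*x*y - 2*x + 2, LT = x*y.

S(f_1,f_2): lcm = x**2*y. S = 1/2*x**2 - 7*x*y + 7/2*x - y - 4.
  reduce S modulo (f_1, f_2):
  remainder 1/2*x**2 - y - 1/2 ≠ 0; add g_3 = 1/2*x**2 - y - 1/2 to the basis.

S(f_1,g_3): lcm = x**2*y. S = -7*x*y + 2*y**2 + 4*x - 4.
  reduce S modulo (f_1, f_2, g_3):
  remainder 2*y**2 + 1/2*x - 1/2 ≠ 0; add g_4 = 2*y**2 + 1/2*x - 1/2 to the basis.

The other S-polynomials (S(f_2,g_3), S(f_1,g_4), S(f_2,g_4), S(g_3,g_4)) all reduce to 0 modulo the current basis, so we have a Gröbner basis.
Inter-reduce: drop elements whose leading term is divisible by another's, tail-reduce, and make monic.
Reduced Gröbner basis: {x**2 - 2*y - 1, x*y - 1/2*x + 1/2, y**2 + 1/4*x - 1/4}.

Buchberger on the second generating set:
h_1 = 6*x**2*y - 38*x*y + 22*x - 6*y - 22, LT = x**2*y.
h_2 = 2*x**2*y - 62*x*y + 32*x - 2*y - 32, LT = x**2*y.

S(h_1,h_2): lcm = x**2*y. S = 74/3*x*y - 37/3*x + 37/3.
  reduce S modulo (h_1, h_2):
  remainder 74/3*x*y - 37/3*x + 37/3 ≠ 0; add k_3 = 74/3*x*y - 37/3*x + 37/3 to the basis.

S(h_1,k_3): lcm = x**2*y. S = 1/2*x**2 - 19/3*x*y + 19/6*x - y - 11/3.
  reduce S modulo (h_1, h_2, k_3):
  remainder 1/2*x**2 - y - 1/2 ≠ 0; add k_4 = 1/2*x**2 - y - 1/2 to the basis.

S(h_1,k_4): lcm = x**2*y. S = -19/3*x*y + 2*y**2 + 11/3*x - 11/3.
  reduce S modulo (h_1, h_2, k_3, k_4):
  remainder 2*y**2 + 1/2*x - 1/2 ≠ 0; add k_5 = 2*y**2 + 1/2*x - 1/2 to the basis.

The other S-polynomials (S(h_2,k_3), S(h_2,k_4), S(k_3,k_4), S(h_1,k_5), S(h_2,k_5), S(k_3,k_5), S(k_4,k_5)) all reduce to 0 modulo the current basis, so we have a Gröbner basis.
Inter-reduce: drop elements whose leading term is divisible by another's, tail-reduce, and make monic.
Reduced Gröbner basis: {x**2 - 2*y - 1, x*y - 1/2*x + 1/2, y**2 + 1/4*x - 1/4}.

The two bases agree; hence the ideals are identical.
The choice of monomial ordering does not affect the verdict — as long as both bases are computed under the same ordering, their equality decides ideal equality.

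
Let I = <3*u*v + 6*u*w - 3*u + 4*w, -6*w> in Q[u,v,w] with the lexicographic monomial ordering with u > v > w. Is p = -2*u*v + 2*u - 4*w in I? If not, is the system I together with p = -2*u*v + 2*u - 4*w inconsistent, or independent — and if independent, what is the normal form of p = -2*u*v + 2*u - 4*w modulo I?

First compute the reduced Gröbner basis of I by Buchberger's algorithm.
f_1 = 3*u*v + 6*u*w - 3*u + 4*w, LT = u*v.
f_2 = -6*w, LT = w.

S(f_1,f_2): leading monomials are coprime, so the S-polynomial reduces to 0 (Buchberger's first criterion).
Every S-polynomial of the final basis reduces to 0, so we have a Gröbner basis.
Inter-reduce: drop elements whose leading term is divisible by another's, tail-reduce, and make monic.
Reduced Gröbner basis: {u*v - u, w}.
Label its elements g_1 = u*v - u, g_2 = w.

Reduce p = -2*u*v + 2*u - 4*w modulo G:
  leading term u*v: subtract (-2)·g_1 from -2*u*v + 2*u - 4*w → -4*w
  leading term w: subtract (-4)·g_2 from -4*w → 0
  normal form = 0.
Since the normal form is 0, p ∈ I.

-2*u*v + 2*u - 4*w lies in I (it reduces to 0).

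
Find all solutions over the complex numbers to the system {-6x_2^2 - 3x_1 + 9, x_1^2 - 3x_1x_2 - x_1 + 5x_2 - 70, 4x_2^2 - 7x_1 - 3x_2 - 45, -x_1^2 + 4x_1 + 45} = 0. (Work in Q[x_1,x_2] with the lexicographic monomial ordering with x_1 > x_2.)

Compute a lex Gröbner basis by Buchberger's algorithm.
f_1 = -3x_1 - 6x_2^2 + 9, LT = x_1.
f_2 = x_1^2 - 3x_1x_2 - x_1 + 5x_2 - 70, LT = x_1^2.
f_3 = -7x_1 + 4x_2^2 - 3x_2 - 45, LT = x_1.
f_4 = -x_1^2 + 4x_1 + 45, LT = x_1^2.

S(f_1,f_2): lcm = x_1^2. S = 2x_1x_2^2 + 3x_1x_2 - 2x_1 - 5x_2 + 70.
  leading term x_1x_2^2: subtract (-2/3x_2^2)·f_1 from 2x_1x_2^2 + 3x_1x_2 - 2x_1 - 5x_2 + 70 → 3x_1x_2 - 2x_1 - 4x_2^4 + 6x_2^2 - 5x_2 + 70
  leading term x_1x_2: subtract (-x_2)·f_1 from 3x_1x_2 - 2x_1 - 4x_2^4 + 6x_2^2 - 5x_2 + 70 → -2x_1 - 4x_2^4 - 6x_2^3 + 6x_2^2 + 4x_2 + 70
  leading term x_1: subtract (2/3)·f_1 from -2x_1 - 4x_2^4 - 6x_2^3 + 6x_2^2 + 4x_2 + 70 → -4x_2^4 - 6x_2^3 + 10x_2^2 + 4x_2 + 64
  leading term x_2^4: no divisor's leading term divides it; move -4x_2^4 to the remainder.
  leading term x_2^3: no divisor's leading term divides it; move -6x_2^3 to the remainder.
  leading term x_2^2: no divisor's leading term divides it; move 10x_2^2 to the remainder.
  leading term x_2: no divisor's leading term divides it; move 4x_2 to the remainder.
  leading term 1: no divisor's leading term divides it; move 64 to the remainder.
  remainder -4x_2^4 - 6x_2^3 + 10x_2^2 + 4x_2 + 64 ≠ 0; add h_5 = -4x_2^4 - 6x_2^3 + 10x_2^2 + 4x_2 + 64 to the basis.

S(f_1,f_3): lcm = x_1. S = 18/7x_2^2 - 3/7x_2 - 66/7.
  leading term x_2^2: no divisor's leading term divides it; move 18/7x_2^2 to the remainder.
  leading term x_2: no divisor's leading term divides it; move -3/7x_2 to the remainder.
  leading term 1: no divisor's leading term divides it; move -66/7 to the remainder.
  remainder 18/7x_2^2 - 3/7x_2 - 66/7 ≠ 0; add h_6 = 18/7x_2^2 - 3/7x_2 - 66/7 to the basis.

S(f_1,f_4): lcm = x_1^2. S = 2x_1x_2^2 + x_1 + 45.
  leading term x_1x_2^2: subtract (-2/3x_2^2)·f_1 from 2x_1x_2^2 + x_1 + 45 → x_1 - 4x_2^4 + 6x_2^2 + 45
  leading term x_1: subtract (-1/3)·f_1 from x_1 - 4x_2^4 + 6x_2^2 + 45 → -4x_2^4 + 4x_2^2 + 48
  leading term x_2^4: subtract (1)·h_5 from -4x_2^4 + 4x_2^2 + 48 → 6x_2^3 - 6x_2^2 - 4x_2 - 16
  leading term x_2^3: subtract (7/3x_2)·h_6 from 6x_2^3 - 6x_2^2 - 4x_2 - 16 → -5x_2^2 + 18x_2 - 16
  leading term x_2^2: subtract (-35/18)·h_6 from -5x_2^2 + 18x_2 - 16 → 103/6x_2 - 103/3
  leading term x_2: no divisor's leading term divides it; move 103/6x_2 to the remainder.
  leading term 1: no divisor's leading term divides it; move -103/3 to the remainder.
  remainder 103/6x_2 - 103/3 ≠ 0; add h_7 = 103/6x_2 - 103/3 to the basis.

The other S-polynomials (S(f_2,f_3), S(f_2,f_4), S(f_3,f_4), S(f_1,h_5), S(f_2,h_5), S(f_3,h_5), S(f_4,h_5), S(f_1,h_6), S(f_2,h_6), S(f_3,h_6), S(f_4,h_6), S(h_5,h_6), S(f_1,h_7), S(f_2,h_7), S(f_3,h_7), S(f_4,h_7), S(h_5,h_7), S(h_6,h_7)) all reduce to 0 modulo the current basis, so we have a Gröbner basis.
Inter-reduce: drop elements whose leading term is divisible by another's, tail-reduce, and make monic.
Reduced Gröbner basis: {x_1 + 5, x_2 - 2}.

Since the basis is lex-ordered, x_2 - 2 is univariate in x_2. Its roots are {2}. Back-substituting each root into the other basis elements fixes the other coordinates.
  x_2 = 2: the earlier basis element becomes x_1 + 5 = 0, giving x_1 = -5 — point (-5, 2).
Each listed point satisfies every original equation (direct substitution).

{(-5, 2)}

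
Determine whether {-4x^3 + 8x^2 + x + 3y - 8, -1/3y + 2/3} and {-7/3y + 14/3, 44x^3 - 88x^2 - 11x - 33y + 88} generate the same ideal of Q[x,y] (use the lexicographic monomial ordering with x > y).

Yes, the ideals are equal.

Equality of ideals is decidable: compute both reduced Gröbner bases (unique for the ordering) and check whether they agree.
Buchberger on the first generating set:
f_1 = -4x^3 + 8x^2 + x + 3y - 8, LT = x^3.
f_2 = -1/3y + 2/3, LT = y.

The S-polynomials (S(f_1,f_2)) all reduce to 0 modulo the current basis, so we have a Gröbner basis.
Inter-reduce: drop elements whose leading term is divisible by another's, tail-reduce, and make monic.
Reduced Gröbner basis: {x^3 - 2x^2 - 1/4x + 1/2, y - 2}.

Buchberger on the second generating set:
h_1 = -7/3y + 14/3, LT = y.
h_2 = 44x^3 - 88x^2 - 11x - 33y + 88, LT = x^3.

The S-polynomials (S(h_1,h_2)) all reduce to 0 modulo the current basis, so we have a Gröbner basis.
Inter-reduce: drop elements whose leading term is divisible by another's, tail-reduce, and make monic.
Reduced Gröbner basis: {x^3 - 2x^2 - 1/4x + 1/2, y - 2}.

The two bases agree; hence the ideals are identical.
The same test decides containment: I ⊆ J iff every generator of I reduces to 0 modulo a Gröbner basis of J.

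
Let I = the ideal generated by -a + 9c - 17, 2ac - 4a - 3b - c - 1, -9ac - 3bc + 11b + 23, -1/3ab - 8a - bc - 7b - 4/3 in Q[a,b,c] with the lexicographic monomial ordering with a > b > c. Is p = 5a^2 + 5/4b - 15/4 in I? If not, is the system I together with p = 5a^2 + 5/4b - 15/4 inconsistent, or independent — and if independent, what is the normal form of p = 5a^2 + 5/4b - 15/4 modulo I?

5a^2 + 5/4b - 15/4 lies in I (it reduces to 0).

First compute the reduced Gröbner basis of I by Buchberger's algorithm.
f_1 = -a + 9c - 17, LT = a.
f_2 = 2ac - 4a - 3b - c - 1, LT = ac.
f_3 = -9ac - 3bc + 11b + 23, LT = ac.
f_4 = -1/3ab - 8a - bc - 7b - 4/3, LT = ab.

S(f_1,f_2): lcm = ac. S = 2a + 3/2b - 9c^2 + 35/2c + 1/2.
  leading term a: subtract (-2)·f_1 from 2a + 3/2b - 9c^2 + 35/2c + 1/2 → 3/2b - 9c^2 + 71/2c - 67/2
  leading term b: no divisor's leading term divides it; move 3/2b to the remainder.
  leading term c^2: no divisor's leading term divides it; move -9c^2 to the remainder.
  leading term c: no divisor's leading term divides it; move 71/2c to the remainder.
  leading term 1: no divisor's leading term divides it; move -67/2 to the remainder.
  remainder 3/2b - 9c^2 + 71/2c - 67/2 ≠ 0; add h_5 = 3/2b - 9c^2 + 71/2c - 67/2 to the basis.

S(f_1,f_3): lcm = ac. S = -1/3bc + 11/9b - 9c^2 + 17c + 23/9.
  leading term bc: subtract (-2/9c)·h_5 from -1/3bc + 11/9b - 9c^2 + 17c + 23/9 → 11/9b - 2c^3 - 10/9c^2 + 86/9c + 23/9
  leading term b: subtract (22/27)·h_5 from 11/9b - 2c^3 - 10/9c^2 + 86/9c + 23/9 → -2c^3 + 56/9c^2 - 523/27c + 806/27
  leading term c^3: no divisor's leading term divides it; move -2c^3 to the remainder.
  leading term c^2: no divisor's leading term divides it; move 56/9c^2 to the remainder.
  leading term c: no divisor's leading term divides it; move -523/27c to the remainder.
  leading term 1: no divisor's leading term divides it; move 806/27 to the remainder.
  remainder -2c^3 + 56/9c^2 - 523/27c + 806/27 ≠ 0; add h_6 = -2c^3 + 56/9c^2 - 523/27c + 806/27 to the basis.

S(f_1,f_4): lcm = ab. S = -24a - 12bc - 4b - 4.
  leading term a: subtract (24)·f_1 from -24a - 12bc - 4b - 4 → -12bc - 4b - 216c + 404
  leading term bc: subtract (-8c)·h_5 from -12bc - 4b - 216c + 404 → -4b - 72c^3 + 284c^2 - 484c + 404
  leading term b: subtract (-8/3)·h_5 from -4b - 72c^3 + 284c^2 - 484c + 404 → -72c^3 + 260c^2 - 1168/3c + 944/3
  leading term c^3: subtract (36)·h_6 from -72c^3 + 260c^2 - 1168/3c + 944/3 → 36c^2 + 308c - 760
  leading term c^2: no divisor's leading term divides it; move 36c^2 to the remainder.
  leading term c: no divisor's leading term divides it; move 308c to the remainder.
  leading term 1: no divisor's leading term divides it; move -760 to the remainder.
  remainder 36c^2 + 308c - 760 ≠ 0; add h_7 = 36c^2 + 308c - 760 to the basis.

S(f_2,f_4): lcm = abc. S = -2ab - 24ac - 3/2b^2 - 3bc^2 - 43/2bc - 1/2b - 4c.
  leading term ab: subtract (2b)·f_1 from -2ab - 24ac - 3/2b^2 - 3bc^2 - 43/2bc - 1/2b - 4c → -24ac - 3/2b^2 - 3bc^2 - 79/2bc + 67/2b - 4c
  leading term ac: subtract (24c)·f_1 from -24ac - 3/2b^2 - 3bc^2 - 79/2bc + 67/2b - 4c → -3/2b^2 - 3bc^2 - 79/2bc + 67/2b - 216c^2 + 404c
  leading term b^2: subtract (-b)·h_5 from -3/2b^2 - 3bc^2 - 79/2bc + 67/2b - 216c^2 + 404c → -12bc^2 - 4bc - 216c^2 + 404c
  leading term bc^2: subtract (-8c^2)·h_5 from -12bc^2 - 4bc - 216c^2 + 404c → -4bc - 72c^4 + 284c^3 - 484c^2 + 404c
  leading term bc: subtract (-8/3c)·h_5 from -4bc - 72c^4 + 284c^3 - 484c^2 + 404c → -72c^4 + 260c^3 - 1168/3c^2 + 944/3c
  leading term c^4: subtract (36c)·h_6 from -72c^4 + 260c^3 - 1168/3c^2 + 944/3c → 36c^3 + 308c^2 - 760c
  leading term c^3: subtract (-18)·h_6 from 36c^3 + 308c^2 - 760c → 420c^2 - 3326/3c + 1612/3
  leading term c^2: subtract (35/3)·h_7 from 420c^2 - 3326/3c + 1612/3 → -4702c + 9404
  leading term c: no divisor's leading term divides it; move -4702c to the remainder.
  leading term 1: no divisor's leading term divides it; move 9404 to the remainder.
  remainder -4702c + 9404 ≠ 0; add h_8 = -4702c + 9404 to the basis.

The other S-polynomials (S(f_2,f_3), S(f_3,f_4), S(f_1,h_5), S(f_2,h_5), S(f_3,h_5), S(f_4,h_5), S(f_1,h_6), S(f_2,h_6), S(f_3,h_6), S(f_4,h_6), S(h_5,h_6), S(f_1,h_7), S(f_2,h_7), S(f_3,h_7), S(f_4,h_7), S(h_5,h_7), S(h_6,h_7), S(f_1,h_8), S(f_2,h_8), S(f_3,h_8), S(f_4,h_8), S(h_5,h_8), S(h_6,h_8), S(h_7,h_8)) all reduce to 0 modulo the current basis, so we have a Gröbner basis.
Inter-reduce: drop elements whose leading term is divisible by another's, tail-reduce, and make monic.
Reduced Gröbner basis: {a - 1, b + 1, c - 2}.
Label its elements g_1 = a - 1, g_2 = b + 1, g_3 = c - 2.

Reduce p = 5a^2 + 5/4b - 15/4 modulo G:
  leading term a^2: subtract (5a)·g_1 from 5a^2 + 5/4b - 15/4 → 5a + 5/4b - 15/4
  leading term a: subtract (5)·g_1 from 5a + 5/4b - 15/4 → 5/4b + 5/4
  leading term b: subtract (5/4)·g_2 from 5/4b + 5/4 → 0
  normal form = 0.
Since the normal form is 0, p ∈ I.

The remainder on division by a Gröbner basis is unique — it is the normal form.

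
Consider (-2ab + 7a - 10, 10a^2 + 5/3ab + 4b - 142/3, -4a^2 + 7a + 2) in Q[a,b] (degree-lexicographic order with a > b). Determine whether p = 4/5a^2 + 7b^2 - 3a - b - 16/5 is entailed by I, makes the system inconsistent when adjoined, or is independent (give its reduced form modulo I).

4/5a^2 + 7b^2 - 3a - b - 16/5 lies in I (it reduces to 0).

First compute the reduced Gröbner basis of I by Buchberger's algorithm.
f_1 = -2ab + 7a - 10, LT = ab.
f_2 = 10a^2 + 5/3ab + 4b - 142/3, LT = a^2.
f_3 = -4a^2 + 7a + 2, LT = a^2.

S(f_1,f_2): lcm = a^2b. S = -1/6ab^2 - 7/2a^2 - 2/5b^2 + 5a + 71/15b.
  leading term ab^2: subtract (1/12b)·f_1 from -1/6ab^2 - 7/2a^2 - 2/5b^2 + 5a + 71/15b → -7/2a^2 - 7/12ab - 2/5b^2 + 5a + 167/30b
  leading term a^2: subtract (-7/20)·f_2 from -7/2a^2 - 7/12ab - 2/5b^2 + 5a + 167/30b → -2/5b^2 + 5a + 209/30b - 497/30
  leading term b^2: no divisor's leading term divides it; move -2/5b^2 to the remainder.
  leading term a: no divisor's leading term divides it; move 5a to the remainder.
  leading term b: no divisor's leading term divides it; move 209/30b to the remainder.
  leading term 1: no divisor's leading term divides it; move -497/30 to the remainder.
  remainder -2/5b^2 + 5a + 209/30b - 497/30 ≠ 0; add h_4 = -2/5b^2 + 5a + 209/30b - 497/30 to the basis.

S(f_1,f_3): lcm = a^2b. S = -7/2a^2 + 7/4ab + 5a + 1/2b.
  leading term a^2: subtract (-7/20)·f_2 from -7/2a^2 + 7/4ab + 5a + 1/2b → 7/3ab + 5a + 19/10b - 497/30
  leading term ab: subtract (-7/6)·f_1 from 7/3ab + 5a + 19/10b - 497/30 → 79/6a + 19/10b - 847/30
  leading term a: no divisor's leading term divides it; move 79/6a to the remainder.
  leading term b: no divisor's leading term divides it; move 19/10b to the remainder.
  leading term 1: no divisor's leading term divides it; move -847/30 to the remainder.
  remainder 79/6a + 19/10b - 847/30 ≠ 0; add h_5 = 79/6a + 19/10b - 847/30 to the basis.

S(f_2,f_3): lcm = a^2. S = 1/6ab + 7/4a + 2/5b - 127/30.
  leading term ab: subtract (-1/12)·f_1 from 1/6ab + 7/4a + 2/5b - 127/30 → 7/3a + 2/5b - 76/15
  leading term a: subtract (14/79)·h_5 from 7/3a + 2/5b - 76/15 → 5/79b - 5/79
  leading term b: no divisor's leading term divides it; move 5/79b to the remainder.
  leading term 1: no divisor's leading term divides it; move -5/79 to the remainder.
  remainder 5/79b - 5/79 ≠ 0; add h_6 = 5/79b - 5/79 to the basis.

The other S-polynomials (S(f_1,h_4), S(f_2,h_4), S(f_3,h_4), S(f_1,h_5), S(f_2,h_5), S(f_3,h_5), S(h_4,h_5), S(f_1,h_6), S(f_2,h_6), S(f_3,h_6), S(h_4,h_6), S(h_5,h_6)) all reduce to 0 modulo the current basis, so we have a Gröbner basis.
Inter-reduce: drop elements whose leading term is divisible by another's, tail-reduce, and make monic.
Reduced Gröbner basis: {a - 2, b - 1}.
Label its elements g_1 = a - 2, g_2 = b - 1.

Reduce p = 4/5a^2 + 7b^2 - 3a - b - 16/5 modulo G:
  leading term a^2: subtract (4/5a)·g_1 from 4/5a^2 + 7b^2 - 3a - b - 16/5 → 7b^2 - 7/5a - b - 16/5
  leading term b^2: subtract (7b)·g_2 from 7b^2 - 7/5a - b - 16/5 → -7/5a + 6b - 16/5
  leading term a: subtract (-7/5)·g_1 from -7/5a + 6b - 16/5 → 6b - 6
  leading term b: subtract (6)·g_2 from 6b - 6 → 0
  normal form = 0.
Since the normal form is 0, p ∈ I.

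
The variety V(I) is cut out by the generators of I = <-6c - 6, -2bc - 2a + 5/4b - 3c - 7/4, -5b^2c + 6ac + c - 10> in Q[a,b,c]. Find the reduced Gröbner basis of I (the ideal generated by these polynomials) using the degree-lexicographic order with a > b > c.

G = {b^2 - 39/20b - 59/20, a - 13/8b - 5/8, c + 1}

f_1 = -6c - 6, LT = c.
f_2 = -2bc - 2a + 5/4b - 3c - 7/4, LT = bc.
f_3 = -5b^2c + 6ac + c - 10, LT = b^2c.

S(f_1,f_2): lcm = bc. S = -a + 13/8b - 3/2c - 7/8.
  leading term a: no divisor's leading term divides it; move -a to the remainder.
  leading term b: no divisor's leading term divides it; move 13/8b to the remainder.
  leading term c: subtract (1/4)·f_1 from -3/2c - 7/8 → 5/8
  leading term 1: no divisor's leading term divides it; move 5/8 to the remainder.
  remainder -a + 13/8b + 5/8 ≠ 0; add g_4 = -a + 13/8b + 5/8 to the basis.

S(f_1,f_3): lcm = b^2c. S = 6/5ac + b^2 + 1/5c - 2.
  leading term ac: subtract (-1/5a)·f_1 from 6/5ac + b^2 + 1/5c - 2 → b^2 - 6/5a + 1/5c - 2
  leading term b^2: no divisor's leading term divides it; move b^2 to the remainder.
  leading term a: subtract (6/5)·g_4 from -6/5a + 1/5c - 2 → -39/20b + 1/5c - 11/4
  leading term b: no divisor's leading term divides it; move -39/20b to the remainder.
  leading term c: subtract (-1/30)·f_1 from 1/5c - 11/4 → -59/20
  leading term 1: no divisor's leading term divides it; move -59/20 to the remainder.
  remainder b^2 - 39/20b - 59/20 ≠ 0; add g_5 = b^2 - 39/20b - 59/20 to the basis.

The other S-polynomials (S(f_2,f_3), S(f_1,g_4), S(f_2,g_4), S(f_3,g_4), S(f_1,g_5), S(f_2,g_5), S(f_3,g_5), S(g_4,g_5)) all reduce to 0 modulo the current basis, so we have a Gröbner basis.
Inter-reduce: drop elements whose leading term is divisible by another's, tail-reduce, and make monic.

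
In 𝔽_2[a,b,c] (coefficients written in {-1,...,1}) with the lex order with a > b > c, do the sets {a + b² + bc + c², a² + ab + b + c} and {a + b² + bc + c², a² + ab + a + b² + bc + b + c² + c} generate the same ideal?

For a fixed monomial order, each ideal has a unique reduced Gröbner basis; comparing bases decides equality.
Buchberger on the first generating set:
f_1 = a + b² + bc + c², LT = a.
f_2 = a² + ab + b + c, LT = a².

S(f_1,f_2): lcm = a². S = ab² + abc + ab + ac² + b + c.
  leading term ab²: subtract (b²)·f_1 from ab² + abc + ab + ac² + b + c → abc + ab + ac² + b⁴ + b³c + b²c² + b + c
  leading term abc: subtract (bc)·f_1 from abc + ab + ac² + b⁴ + b³c + b²c² + b + c → ab + ac² + b⁴ + bc³ + b + c
  leading term ab: subtract (b)·f_1 from ab + ac² + b⁴ + bc³ + b + c → ac² + b⁴ + b³ + b²c + bc³ + bc² + b + c
  leading term ac²: subtract (c²)·f_1 from ac² + b⁴ + b³ + b²c + bc³ + bc² + b + c → b⁴ + b³ + b²c² + b²c + bc² + b + c⁴ + c
  leading term b⁴: no divisor's leading term divides it; move b⁴ to the remainder.
  leading term b³: no divisor's leading term divides it; move b³ to the remainder.
  leading term b²c²: no divisor's leading term divides it; move b²c² to the remainder.
  leading term b²c: no divisor's leading term divides it; move b²c to the remainder.
  leading term bc²: no divisor's leading term divides it; move bc² to the remainder.
  leading term b: no divisor's leading term divides it; move b to the remainder.
  leading term c⁴: no divisor's leading term divides it; move c⁴ to the remainder.
  leading term c: no divisor's leading term divides it; move c to the remainder.
  remainder b⁴ + b³ + b²c² + b²c + bc² + b + c⁴ + c ≠ 0; add g_3 = b⁴ + b³ + b²c² + b²c + bc² + b + c⁴ + c to the basis.

S(f_1,g_3): leading monomials are coprime, so the S-polynomial reduces to 0 (Buchberger's first criterion).
S(f_2,g_3): leading monomials are coprime, so the S-polynomial reduces to 0 (Buchberger's first criterion).
Every S-polynomial of the final basis reduces to 0, so we have a Gröbner basis.
Inter-reduce: drop elements whose leading term is divisible by another's, tail-reduce, and make monic.
Reduced Gröbner basis: {a + b² + bc + c², b⁴ + b³ + b²c² + b²c + bc² + b + c⁴ + c}.

Buchberger on the second generating set:
h_1 = a + b² + bc + c², LT = a.
h_2 = a² + ab + a + b² + bc + b + c² + c, LT = a².

S(h_1,h_2): lcm = a². S = ab² + abc + ab + ac² + a + b² + bc + b + c² + c.
  leading term ab²: subtract (b²)·h_1 from ab² + abc + ab + ac² + a + b² + bc + b + c² + c → abc + ab + ac² + a + b⁴ + b³c + b²c² + b² + bc + b + c² + c
  leading term abc: subtract (bc)·h_1 from abc + ab + ac² + a + b⁴ + b³c + b²c² + b² + bc + b + c² + c → ab + ac² + a + b⁴ + b² + bc³ + bc + b + c² + c
  leading term ab: subtract (b)·h_1 from ab + ac² + a + b⁴ + b² + bc³ + bc + b + c² + c → ac² + a + b⁴ + b³ + b²c + b² + bc³ + bc² + bc + b + c² + c
  leading term ac²: subtract (c²)·h_1 from ac² + a + b⁴ + b³ + b²c + b² + bc³ + bc² + bc + b + c² + c → a + b⁴ + b³ + b²c² + b²c + b² + bc² + bc + b + c⁴ + c² + c
  leading term a: subtract (1)·h_1 from a + b⁴ + b³ + b²c² + b²c + b² + bc² + bc + b + c⁴ + c² + c → b⁴ + b³ + b²c² + b²c + bc² + b + c⁴ + c
  leading term b⁴: no divisor's leading term divides it; move b⁴ to the remainder.
  leading term b³: no divisor's leading term divides it; move b³ to the remainder.
  leading term b²c²: no divisor's leading term divides it; move b²c² to the remainder.
  leading term b²c: no divisor's leading term divides it; move b²c to the remainder.
  leading term bc²: no divisor's leading term divides it; move bc² to the remainder.
  leading term b: no divisor's leading term divides it; move b to the remainder.
  leading term c⁴: no divisor's leading term divides it; move c⁴ to the remainder.
  leading term c: no divisor's leading term divides it; move c to the remainder.
  remainder b⁴ + b³ + b²c² + b²c + bc² + b + c⁴ + c ≠ 0; add k_3 = b⁴ + b³ + b²c² + b²c + bc² + b + c⁴ + c to the basis.

S(h_1,k_3): leading monomials are coprime, so the S-polynomial reduces to 0 (Buchberger's first criterion).
S(h_2,k_3): leading monomials are coprime, so the S-polynomial reduces to 0 (Buchberger's first criterion).
Every S-polynomial of the final basis reduces to 0, so we have a Gröbner basis.
Inter-reduce: drop elements whose leading term is divisible by another's, tail-reduce, and make monic.
Reduced Gröbner basis: {a + b² + bc + c², b⁴ + b³ + b²c² + b²c + bc² + b + c⁴ + c}.

Same reduced basis, so the two generating sets span the same ideal.

Yes, the ideals are equal.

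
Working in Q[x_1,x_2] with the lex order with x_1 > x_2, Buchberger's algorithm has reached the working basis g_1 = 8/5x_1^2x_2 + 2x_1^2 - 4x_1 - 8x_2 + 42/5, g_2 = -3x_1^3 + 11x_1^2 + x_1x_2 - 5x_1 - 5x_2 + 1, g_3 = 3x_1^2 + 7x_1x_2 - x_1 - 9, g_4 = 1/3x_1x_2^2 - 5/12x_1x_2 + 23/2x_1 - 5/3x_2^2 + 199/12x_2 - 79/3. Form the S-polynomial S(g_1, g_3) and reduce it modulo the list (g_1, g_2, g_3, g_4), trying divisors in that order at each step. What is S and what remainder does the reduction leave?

S(g_1, g_3) = 5/4x_1^2 - 7/3x_1x_2^2 + 1/3x_1x_2 - 5/2x_1 - 2x_2 + 21/4; remainder on division = -11/2x_1x_2 + 941/12x_1 - 35/3x_2^2 + 1369/12x_2 - 526/3.

lcm(LM(g_1), LM(g_3)) = x_1^2x_2.
S = (lcm/LT(g_1))·g_1 − (lcm/LT(g_3))·g_3 = 5/4x_1^2 - 7/3x_1x_2^2 + 1/3x_1x_2 - 5/2x_1 - 2x_2 + 21/4.
Reduce S modulo (g_1, g_2, g_3, g_4) in that order:
  leading term x_1^2: subtract (5/12)·g_3 from 5/4x_1^2 - 7/3x_1x_2^2 + 1/3x_1x_2 - 5/2x_1 - 2x_2 + 21/4 → -7/3x_1x_2^2 - 31/12x_1x_2 - 25/12x_1 - 2x_2 + 9
  leading term x_1x_2^2: subtract (-7)·g_4 from -7/3x_1x_2^2 - 31/12x_1x_2 - 25/12x_1 - 2x_2 + 9 → -11/2x_1x_2 + 941/12x_1 - 35/3x_2^2 + 1369/12x_2 - 526/3
  leading term x_1x_2: no divisor's leading term divides it; move -11/2x_1x_2 to the remainder.
  leading term x_1: no divisor's leading term divides it; move 941/12x_1 to the remainder.
  leading term x_2^2: no divisor's leading term divides it; move -35/3x_2^2 to the remainder.
  leading term x_2: no divisor's leading term divides it; move 1369/12x_2 to the remainder.
  leading term 1: no divisor's leading term divides it; move -526/3 to the remainder.
The remainder -11/2x_1x_2 + 941/12x_1 - 35/3x_2^2 + 1369/12x_2 - 526/3 is nonzero, so it would be added as the next basis element.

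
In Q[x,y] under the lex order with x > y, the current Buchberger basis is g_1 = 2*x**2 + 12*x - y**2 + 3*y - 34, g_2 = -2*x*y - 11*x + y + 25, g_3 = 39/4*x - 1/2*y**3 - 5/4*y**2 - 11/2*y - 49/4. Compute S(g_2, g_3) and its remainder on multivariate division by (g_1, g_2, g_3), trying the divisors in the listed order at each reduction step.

S(g_2, g_3) = 11/2*x + 2/39*y**4 + 5/39*y**3 + 22/39*y**2 + 59/78*y - 25/2; remainder on division = 2/39*y**4 + 16/39*y**3 + 33/26*y**2 + 301/78*y - 218/39.

lcm(LM(g_2), LM(g_3)) = x*y.
S = (lcm/LT(g_2))·g_2 − (lcm/LT(g_3))·g_3 = 11/2*x + 2/39*y**4 + 5/39*y**3 + 22/39*y**2 + 59/78*y - 25/2.
Reduce S modulo (g_1, g_2, g_3) in that order:
  leading term x: subtract (22/39)·g_3 from 11/2*x + 2/39*y**4 + 5/39*y**3 + 22/39*y**2 + 59/78*y - 25/2 → 2/39*y**4 + 16/39*y**3 + 33/26*y**2 + 301/78*y - 218/39
  leading term y**4: no divisor's leading term divides it; move 2/39*y**4 to the remainder.
  leading term y**3: no divisor's leading term divides it; move 16/39*y**3 to the remainder.
  leading term y**2: no divisor's leading term divides it; move 33/26*y**2 to the remainder.
  leading term y: no divisor's leading term divides it; move 301/78*y to the remainder.
  leading term 1: no divisor's leading term divides it; move -218/39 to the remainder.
The remainder 2/39*y**4 + 16/39*y**3 + 33/26*y**2 + 301/78*y - 218/39 is nonzero, so it would be added as the next basis element.
This is the inner loop of Buchberger's algorithm — each nonzero remainder becomes a new basis element.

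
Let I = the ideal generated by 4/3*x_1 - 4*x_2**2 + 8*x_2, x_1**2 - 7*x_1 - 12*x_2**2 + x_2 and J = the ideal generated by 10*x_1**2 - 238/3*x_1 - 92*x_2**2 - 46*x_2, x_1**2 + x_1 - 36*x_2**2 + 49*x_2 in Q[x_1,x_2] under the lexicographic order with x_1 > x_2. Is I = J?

Yes, the ideals are equal.

Two ideals are equal iff their reduced Gröbner bases coincide (the reduced basis is unique for a fixed ordering).
Buchberger on the first generating set:
f_1 = 4/3*x_1 - 4*x_2**2 + 8*x_2, LT = x_1.
f_2 = x_1**2 - 7*x_1 - 12*x_2**2 + x_2, LT = x_1**2.

S(f_1,f_2): lcm = x_1**2. S = -3*x_1*x_2**2 + 6*x_1*x_2 + 7*x_1 + 12*x_2**2 - x_2.
  leading term x_1*x_2**2: subtract (-9/4*x_2**2)·f_1 from -3*x_1*x_2**2 + 6*x_1*x_2 + 7*x_1 + 12*x_2**2 - x_2 → 6*x_1*x_2 + 7*x_1 - 9*x_2**4 + 18*x_2**3 + 12*x_2**2 - x_2
  leading term x_1*x_2: subtract (9/2*x_2)·f_1 from 6*x_1*x_2 + 7*x_1 - 9*x_2**4 + 18*x_2**3 + 12*x_2**2 - x_2 → 7*x_1 - 9*x_2**4 + 36*x_2**3 - 24*x_2**2 - x_2
  leading term x_1: subtract (21/4)·f_1 from 7*x_1 - 9*x_2**4 + 36*x_2**3 - 24*x_2**2 - x_2 → -9*x_2**4 + 36*x_2**3 - 3*x_2**2 - 43*x_2
  leading term x_2**4: no divisor's leading term divides it; move -9*x_2**4 to the remainder.
  leading term x_2**3: no divisor's leading term divides it; move 36*x_2**3 to the remainder.
  leading term x_2**2: no divisor's leading term divides it; move -3*x_2**2 to the remainder.
  leading term x_2: no divisor's leading term divides it; move -43*x_2 to the remainder.
  remainder -9*x_2**4 + 36*x_2**3 - 3*x_2**2 - 43*x_2 ≠ 0; add g_3 = -9*x_2**4 + 36*x_2**3 - 3*x_2**2 - 43*x_2 to the basis.

The other S-polynomials (S(f_1,g_3), S(f_2,g_3)) all reduce to 0 modulo the current basis, so we have a Gröbner basis.
Inter-reduce: drop elements whose leading term is divisible by another's, tail-reduce, and make monic.
Reduced Gröbner basis: {x_1 - 3*x_2**2 + 6*x_2, x_2**4 - 4*x_2**3 + 1/3*x_2**2 + 43/9*x_2}.

Buchberger on the second generating set:
h_1 = 10*x_1**2 - 238/3*x_1 - 92*x_2**2 - 46*x_2, LT = x_1**2.
h_2 = x_1**2 + x_1 - 36*x_2**2 + 49*x_2, LT = x_1**2.

S(h_1,h_2): lcm = x_1**2. S = -134/15*x_1 + 134/5*x_2**2 - 268/5*x_2.
  leading term x_1: no divisor's leading term divides it; move -134/15*x_1 to the remainder.
  leading term x_2**2: no divisor's leading term divides it; move 134/5*x_2**2 to the remainder.
  leading term x_2: no divisor's leading term divides it; move -268/5*x_2 to the remainder.
  remainder -134/15*x_1 + 134/5*x_2**2 - 268/5*x_2 ≠ 0; add k_3 = -134/15*x_1 + 134/5*x_2**2 - 268/5*x_2 to the basis.

S(h_1,k_3): lcm = x_1**2. S = 3*x_1*x_2**2 - 6*x_1*x_2 - 119/15*x_1 - 46/5*x_2**2 - 23/5*x_2.
  leading term x_1*x_2**2: subtract (-45/134*x_2**2)·k_3 from 3*x_1*x_2**2 - 6*x_1*x_2 - 119/15*x_1 - 46/5*x_2**2 - 23/5*x_2 → -6*x_1*x_2 - 119/15*x_1 + 9*x_2**4 - 18*x_2**3 - 46/5*x_2**2 - 23/5*x_2
  leading term x_1*x_2: subtract (45/67*x_2)·k_3 from -6*x_1*x_2 - 119/15*x_1 + 9*x_2**4 - 18*x_2**3 - 46/5*x_2**2 - 23/5*x_2 → -119/15*x_1 + 9*x_2**4 - 36*x_2**3 + 134/5*x_2**2 - 23/5*x_2
  leading term x_1: subtract (119/134)·k_3 from -119/15*x_1 + 9*x_2**4 - 36*x_2**3 + 134/5*x_2**2 - 23/5*x_2 → 9*x_2**4 - 36*x_2**3 + 3*x_2**2 + 43*x_2
  leading term x_2**4: no divisor's leading term divides it; move 9*x_2**4 to the remainder.
  leading term x_2**3: no divisor's leading term divides it; move -36*x_2**3 to the remainder.
  leading term x_2**2: no divisor's leading term divides it; move 3*x_2**2 to the remainder.
  leading term x_2: no divisor's leading term divides it; move 43*x_2 to the remainder.
  remainder 9*x_2**4 - 36*x_2**3 + 3*x_2**2 + 43*x_2 ≠ 0; add k_4 = 9*x_2**4 - 36*x_2**3 + 3*x_2**2 + 43*x_2 to the basis.

The other S-polynomials (S(h_2,k_3), S(h_1,k_4), S(h_2,k_4), S(k_3,k_4)) all reduce to 0 modulo the current basis, so we have a Gröbner basis.
Inter-reduce: drop elements whose leading term is divisible by another's, tail-reduce, and make monic.
Reduced Gröbner basis: {x_1 - 3*x_2**2 + 6*x_2, x_2**4 - 4*x_2**3 + 1/3*x_2**2 + 43/9*x_2}.

Same reduced basis, so the two generating sets span the same ideal.
The same test decides containment: I ⊆ J iff every generator of I reduces to 0 modulo a Gröbner basis of J.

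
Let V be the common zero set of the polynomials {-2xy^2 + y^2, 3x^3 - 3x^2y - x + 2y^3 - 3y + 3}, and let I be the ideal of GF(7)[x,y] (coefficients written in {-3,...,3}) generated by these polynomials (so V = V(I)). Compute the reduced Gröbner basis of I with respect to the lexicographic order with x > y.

f_1 = -2xy^2 + y^2, LT = xy^2.
f_2 = 3x^3 - 3x^2y - x + 2y^3 - 3y + 3, LT = x^3.

S(f_1,f_2): lcm = x^3y^2. S = x^2y^3 + 3x^2y^2 - 2xy^2 - 3y^5 + y^3 - y^2.
  leading term x^2y^3: subtract (3xy)·f_1 from x^2y^3 + 3x^2y^2 - 2xy^2 - 3y^5 + y^3 - y^2 → 3x^2y^2 - 3xy^3 - 2xy^2 - 3y^5 + y^3 - y^2
  leading term x^2y^2: subtract (2x)·f_1 from 3x^2y^2 - 3xy^3 - 2xy^2 - 3y^5 + y^3 - y^2 → -3xy^3 + 3xy^2 - 3y^5 + y^3 - y^2
  leading term xy^3: subtract (-2y)·f_1 from -3xy^3 + 3xy^2 - 3y^5 + y^3 - y^2 → 3xy^2 - 3y^5 + 3y^3 - y^2
  leading term xy^2: subtract (2)·f_1 from 3xy^2 - 3y^5 + 3y^3 - y^2 → -3y^5 + 3y^3 - 3y^2
  leading term y^5: no divisor's leading term divides it; move -3y^5 to the remainder.
  leading term y^3: no divisor's leading term divides it; move 3y^3 to the remainder.
  leading term y^2: no divisor's leading term divides it; move -3y^2 to the remainder.
  remainder -3y^5 + 3y^3 - 3y^2 ≠ 0; add g_3 = -3y^5 + 3y^3 - 3y^2 to the basis.

S(f_1,g_3): lcm = xy^5. S = xy^3 - xy^2 + 3y^5.
  leading term xy^3: subtract (3y)·f_1 from xy^3 - xy^2 + 3y^5 → -xy^2 + 3y^5 - 3y^3
  leading term xy^2: subtract (-3)·f_1 from -xy^2 + 3y^5 - 3y^3 → 3y^5 - 3y^3 + 3y^2
  leading term y^5: subtract (-1)·g_3 from 3y^5 - 3y^3 + 3y^2 → 0
  remainder 0.

S(f_2,g_3): leading monomials are coprime, so the S-polynomial reduces to 0 (Buchberger's first criterion).
Every S-polynomial of the final basis reduces to 0, so we have a Gröbner basis.

G = {x^3 - x^2y + 2x + 3y^3 - y + 1, xy^2 + 3y^2, y^5 - y^3 + y^2}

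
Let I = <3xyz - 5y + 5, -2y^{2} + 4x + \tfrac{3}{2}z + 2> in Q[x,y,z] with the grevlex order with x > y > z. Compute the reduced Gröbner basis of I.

G = {x^{2}z + \tfrac{3}{8}xz^{2} + \tfrac{1}{2}xz - \tfrac{5}{3}x + \tfrac{5}{6}y - \tfrac{5}{8}z - \tfrac{5}{6}, xyz - \tfrac{5}{3}y + \tfrac{5}{3}, y^{2} - 2x - \tfrac{3}{4}z - 1}

f_1 = 3xyz - 5y + 5, LT = xyz.
f_2 = -2y^{2} + 4x + \tfrac{3}{2}z + 2, LT = y^{2}.

S(f_1,f_2): lcm = xy^{2}z. S = 2x^{2}z + \tfrac{3}{4}xz^{2} - \tfrac{5}{3}y^{2} + xz + \tfrac{5}{3}y.
  reduce S modulo (f_1, f_2):
  remainder 2x^{2}z + \tfrac{3}{4}xz^{2} + xz - \tfrac{10}{3}x + \tfrac{5}{3}y - \tfrac{5}{4}z - \tfrac{5}{3} ≠ 0; add g_3 = 2x^{2}z + \tfrac{3}{4}xz^{2} + xz - \tfrac{10}{3}x + \tfrac{5}{3}y - \tfrac{5}{4}z - \tfrac{5}{3} to the basis.

The other S-polynomials (S(f_1,g_3), S(f_2,g_3)) all reduce to 0 modulo the current basis, so we have a Gröbner basis.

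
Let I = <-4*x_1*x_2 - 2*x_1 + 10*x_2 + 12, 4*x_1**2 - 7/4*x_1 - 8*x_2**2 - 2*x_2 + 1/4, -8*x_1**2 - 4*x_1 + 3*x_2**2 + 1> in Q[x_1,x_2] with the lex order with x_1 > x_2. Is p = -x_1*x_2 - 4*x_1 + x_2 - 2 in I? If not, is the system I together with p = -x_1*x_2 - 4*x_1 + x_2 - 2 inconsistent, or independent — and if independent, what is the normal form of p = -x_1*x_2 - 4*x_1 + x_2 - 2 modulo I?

-x_1*x_2 - 4*x_1 + x_2 - 2 lies in I (it reduces to 0).

First compute the reduced Gröbner basis of I by Buchberger's algorithm.
f_1 = -4*x_1*x_2 - 2*x_1 + 10*x_2 + 12, LT = x_1*x_2.
f_2 = 4*x_1**2 - 7/4*x_1 - 8*x_2**2 - 2*x_2 + 1/4, LT = x_1**2.
f_3 = -8*x_1**2 - 4*x_1 + 3*x_2**2 + 1, LT = x_1**2.

S(f_1,f_2): lcm = x_1**2*x_2. S = 1/2*x_1**2 - 33/16*x_1*x_2 - 3*x_1 + 2*x_2**3 + 1/2*x_2**2 - 1/16*x_2.
  leading term x_1**2: subtract (1/8)·f_2 from 1/2*x_1**2 - 33/16*x_1*x_2 - 3*x_1 + 2*x_2**3 + 1/2*x_2**2 - 1/16*x_2 → -33/16*x_1*x_2 - 89/32*x_1 + 2*x_2**3 + 3/2*x_2**2 + 3/16*x_2 - 1/32
  leading term x_1*x_2: subtract (33/64)·f_1 from -33/16*x_1*x_2 - 89/32*x_1 + 2*x_2**3 + 3/2*x_2**2 + 3/16*x_2 - 1/32 → -7/4*x_1 + 2*x_2**3 + 3/2*x_2**2 - 159/32*x_2 - 199/32
  leading term x_1: no divisor's leading term divides it; move -7/4*x_1 to the remainder.
  leading term x_2**3: no divisor's leading term divides it; move 2*x_2**3 to the remainder.
  leading term x_2**2: no divisor's leading term divides it; move 3/2*x_2**2 to the remainder.
  leading term x_2: no divisor's leading term divides it; move -159/32*x_2 to the remainder.
  leading term 1: no divisor's leading term divides it; move -199/32 to the remainder.
  remainder -7/4*x_1 + 2*x_2**3 + 3/2*x_2**2 - 159/32*x_2 - 199/32 ≠ 0; add h_4 = -7/4*x_1 + 2*x_2**3 + 3/2*x_2**2 - 159/32*x_2 - 199/32 to the basis.

S(f_1,f_3): lcm = x_1**2*x_2. S = 1/2*x_1**2 - 3*x_1*x_2 - 3*x_1 + 3/8*x_2**3 + 1/8*x_2.
  leading term x_1**2: subtract (1/8)·f_2 from 1/2*x_1**2 - 3*x_1*x_2 - 3*x_1 + 3/8*x_2**3 + 1/8*x_2 → -3*x_1*x_2 - 89/32*x_1 + 3/8*x_2**3 + x_2**2 + 3/8*x_2 - 1/32
  leading term x_1*x_2: subtract (3/4)·f_1 from -3*x_1*x_2 - 89/32*x_1 + 3/8*x_2**3 + x_2**2 + 3/8*x_2 - 1/32 → -41/32*x_1 + 3/8*x_2**3 + x_2**2 - 57/8*x_2 - 289/32
  leading term x_1: subtract (41/56)·h_4 from -41/32*x_1 + 3/8*x_2**3 + x_2**2 - 57/8*x_2 - 289/32 → -61/56*x_2**3 - 11/112*x_2**2 - 6249/1792*x_2 - 8025/1792
  leading term x_2**3: no divisor's leading term divides it; move -61/56*x_2**3 to the remainder.
  leading term x_2**2: no divisor's leading term divides it; move -11/112*x_2**2 to the remainder.
  leading term x_2: no divisor's leading term divides it; move -6249/1792*x_2 to the remainder.
  leading term 1: no divisor's leading term divides it; move -8025/1792 to the remainder.
  remainder -61/56*x_2**3 - 11/112*x_2**2 - 6249/1792*x_2 - 8025/1792 ≠ 0; add h_5 = -61/56*x_2**3 - 11/112*x_2**2 - 6249/1792*x_2 - 8025/1792 to the basis.

S(f_2,f_3): lcm = x_1**2. S = -15/16*x_1 - 13/8*x_2**2 - 1/2*x_2 + 3/16.
  leading term x_1: subtract (15/28)·h_4 from -15/16*x_1 - 13/8*x_2**2 - 1/2*x_2 + 3/16 → -15/14*x_2**3 - 17/7*x_2**2 + 1937/896*x_2 + 3153/896
  leading term x_2**3: subtract (60/61)·h_5 from -15/14*x_2**3 - 17/7*x_2**2 + 1937/896*x_2 + 3153/896 → -569/244*x_2**2 + 43661/7808*x_2 + 61869/7808
  leading term x_2**2: no divisor's leading term divides it; move -569/244*x_2**2 to the remainder.
  leading term x_2: no divisor's leading term divides it; move 43661/7808*x_2 to the remainder.
  leading term 1: no divisor's leading term divides it; move 61869/7808 to the remainder.
  remainder -569/244*x_2**2 + 43661/7808*x_2 + 61869/7808 ≠ 0; add h_6 = -569/244*x_2**2 + 43661/7808*x_2 + 61869/7808 to the basis.

S(f_1,h_4): lcm = x_1*x_2. S = 1/2*x_1 + 8/7*x_2**4 + 6/7*x_2**3 - 159/56*x_2**2 - 339/56*x_2 - 3.
  leading term x_1: subtract (-2/7)·h_4 from 1/2*x_1 + 8/7*x_2**4 + 6/7*x_2**3 - 159/56*x_2**2 - 339/56*x_2 - 3 → 8/7*x_2**4 + 10/7*x_2**3 - 135/56*x_2**2 - 837/112*x_2 - 535/112
  leading term x_2**4: subtract (-64/61*x_2)·h_5 from 8/7*x_2**4 + 10/7*x_2**3 - 135/56*x_2**2 - 837/112*x_2 - 535/112 → 566/427*x_2**3 - 20733/3416*x_2**2 - 83157/6832*x_2 - 535/112
  leading term x_2**3: subtract (-4528/3721)·h_5 from 566/427*x_2**3 - 20733/3416*x_2**2 - 83157/6832*x_2 - 535/112 → -184231/29768*x_2**2 - 244323/14884*x_2 - 304415/29768
  leading term x_2**2: subtract (184231/69418)·h_6 from -184231/29768*x_2**2 - 244323/14884*x_2 - 304415/29768 → -277720919/8885504*x_2 - 277720919/8885504
  leading term x_2: no divisor's leading term divides it; move -277720919/8885504*x_2 to the remainder.
  leading term 1: no divisor's leading term divides it; move -277720919/8885504 to the remainder.
  remainder -277720919/8885504*x_2 - 277720919/8885504 ≠ 0; add h_7 = -277720919/8885504*x_2 - 277720919/8885504 to the basis.

The other S-polynomials (S(f_2,h_4), S(f_3,h_4), S(f_1,h_5), S(f_2,h_5), S(f_3,h_5), S(h_4,h_5), S(f_1,h_6), S(f_2,h_6), S(f_3,h_6), S(h_4,h_6), S(h_5,h_6), S(f_1,h_7), S(f_2,h_7), S(f_3,h_7), S(h_4,h_7), S(h_5,h_7), S(h_6,h_7)) all reduce to 0 modulo the current basis, so we have a Gröbner basis.
Inter-reduce: drop elements whose leading term is divisible by another's, tail-reduce, and make monic.
Reduced Gröbner basis: {x_1 + 1, x_2 + 1}.
Label its elements g_1 = x_1 + 1, g_2 = x_2 + 1.

Reduce p = -x_1*x_2 - 4*x_1 + x_2 - 2 modulo G:
  leading term x_1*x_2: subtract (-x_2)·g_1 from -x_1*x_2 - 4*x_1 + x_2 - 2 → -4*x_1 + 2*x_2 - 2
  leading term x_1: subtract (-4)·g_1 from -4*x_1 + 2*x_2 - 2 → 2*x_2 + 2
  leading term x_2: subtract (2)·g_2 from 2*x_2 + 2 → 0
  normal form = 0.
Since the normal form is 0, p ∈ I.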